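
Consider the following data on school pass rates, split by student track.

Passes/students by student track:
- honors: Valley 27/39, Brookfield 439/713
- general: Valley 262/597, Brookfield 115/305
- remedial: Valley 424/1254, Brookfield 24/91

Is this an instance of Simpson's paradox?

Honors: Valley 27/39 = 69.2%, Brookfield 439/713 = 61.6% → Valley
General: Valley 262/597 = 43.9%, Brookfield 115/305 = 37.7% → Valley
Remedial: Valley 424/1254 = 33.8%, Brookfield 24/91 = 26.4% → Valley
Overall: Valley 713/1890 = 37.7%, Brookfield 578/1109 = 52.1% → Brookfield
Valley wins each student group but Brookfield wins overall — the comparison reverses. Valley's students skew toward remedial, which has a lower base rate.

Yes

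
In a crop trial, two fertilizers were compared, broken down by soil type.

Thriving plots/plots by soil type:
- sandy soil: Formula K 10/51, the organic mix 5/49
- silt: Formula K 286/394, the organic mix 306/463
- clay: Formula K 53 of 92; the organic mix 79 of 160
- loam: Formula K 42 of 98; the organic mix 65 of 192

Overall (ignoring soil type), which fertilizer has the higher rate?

Sandy soil: Formula K 10/51 = 19.6%, the organic mix 5/49 = 10.2% → Formula K
Silt: Formula K 286/394 = 72.6%, the organic mix 306/463 = 66.1% → Formula K
Clay: Formula K 53/92 = 57.6%, the organic mix 79/160 = 49.4% → Formula K
Loam: Formula K 42/98 = 42.9%, the organic mix 65/192 = 33.9% → Formula K
Overall: Formula K 391/635 = 61.6%, the organic mix 455/864 = 52.7% → Formula K

Formula K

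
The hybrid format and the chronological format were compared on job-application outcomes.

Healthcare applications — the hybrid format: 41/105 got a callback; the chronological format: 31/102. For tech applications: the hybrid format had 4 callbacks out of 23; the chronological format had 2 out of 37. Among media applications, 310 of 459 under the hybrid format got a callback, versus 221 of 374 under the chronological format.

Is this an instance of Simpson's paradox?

Healthcare: the hybrid format 41/105 = 39.0%, the chronological format 31/102 = 30.4% → the hybrid format
Tech: the hybrid format 4/23 = 17.4%, the chronological format 2/37 = 5.4% → the hybrid format
Media: the hybrid format 310/459 = 67.5%, the chronological format 221/374 = 59.1% → the hybrid format
Overall: the hybrid format 355/587 = 60.5%, the chronological format 254/513 = 49.5% → the hybrid format
The hybrid format wins overall and in every industry group — no reversal.

No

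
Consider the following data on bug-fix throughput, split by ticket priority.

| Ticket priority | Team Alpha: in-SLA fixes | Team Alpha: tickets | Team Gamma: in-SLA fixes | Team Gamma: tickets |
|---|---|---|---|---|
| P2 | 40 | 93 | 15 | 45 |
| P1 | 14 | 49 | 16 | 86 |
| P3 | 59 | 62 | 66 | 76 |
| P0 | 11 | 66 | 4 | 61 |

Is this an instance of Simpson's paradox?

P2: Team Alpha 40/93 = 43.0%, Team Gamma 15/45 = 33.3% → Team Alpha
P1: Team Alpha 14/49 = 28.6%, Team Gamma 16/86 = 18.6% → Team Alpha
P3: Team Alpha 59/62 = 95.2%, Team Gamma 66/76 = 86.8% → Team Alpha
P0: Team Alpha 11/66 = 16.7%, Team Gamma 4/61 = 6.6% → Team Alpha
Overall: Team Alpha 124/270 = 45.9%, Team Gamma 101/268 = 37.7% → Team Alpha
Team Alpha wins overall and in every ticket group — no reversal.

No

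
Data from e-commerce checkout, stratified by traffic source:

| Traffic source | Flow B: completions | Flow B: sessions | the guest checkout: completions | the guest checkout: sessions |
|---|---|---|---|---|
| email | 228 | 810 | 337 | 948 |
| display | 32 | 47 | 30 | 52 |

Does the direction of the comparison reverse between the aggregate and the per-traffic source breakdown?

Email: Flow B 228/810 = 28.1%, the guest checkout 337/948 = 35.5% → the guest checkout
Display: Flow B 32/47 = 68.1%, the guest checkout 30/52 = 57.7% → Flow B
Overall: Flow B 260/857 = 30.3%, the guest checkout 367/1000 = 36.7% → the guest checkout
Neither sweeps: Flow B wins 1 of 2 groups, the guest checkout wins 1. The guest checkout wins overall but not every group — no Simpson reversal.

No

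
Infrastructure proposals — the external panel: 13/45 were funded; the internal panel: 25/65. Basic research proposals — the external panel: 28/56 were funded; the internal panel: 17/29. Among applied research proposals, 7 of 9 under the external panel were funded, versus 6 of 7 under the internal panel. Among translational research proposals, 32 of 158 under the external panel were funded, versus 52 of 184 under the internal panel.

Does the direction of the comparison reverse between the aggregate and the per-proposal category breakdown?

Infrastructure: the external panel 13/45 = 28.9%, the internal panel 25/65 = 38.5% → the internal panel
Basic research: the external panel 28/56 = 50.0%, the internal panel 17/29 = 58.6% → the internal panel
Applied research: the external panel 7/9 = 77.8%, the internal panel 6/7 = 85.7% → the internal panel
Translational research: the external panel 32/158 = 20.3%, the internal panel 52/184 = 28.3% → the internal panel
Overall: the external panel 80/268 = 29.9%, the internal panel 100/285 = 35.1% → the internal panel
The internal panel wins overall and in every proposal group — no reversal.

No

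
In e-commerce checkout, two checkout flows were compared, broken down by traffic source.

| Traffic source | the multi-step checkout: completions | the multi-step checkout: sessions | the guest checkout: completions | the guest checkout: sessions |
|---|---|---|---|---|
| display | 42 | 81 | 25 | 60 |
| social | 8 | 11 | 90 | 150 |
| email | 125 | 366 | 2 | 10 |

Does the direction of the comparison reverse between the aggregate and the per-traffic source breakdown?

Display: the multi-step checkout 42/81 = 51.9%, the guest checkout 25/60 = 41.7% → the multi-step checkout
Social: the multi-step checkout 8/11 = 72.7%, the guest checkout 90/150 = 60.0% → the multi-step checkout
Email: the multi-step checkout 125/366 = 34.2%, the guest checkout 2/10 = 20.0% → the multi-step checkout
Overall: the multi-step checkout 175/458 = 38.2%, the guest checkout 117/220 = 53.2% → the guest checkout
The multi-step checkout wins each traffic group but the guest checkout wins overall — the comparison reverses. The multi-step checkout's sessions skew toward email, which has a lower base rate.

Yes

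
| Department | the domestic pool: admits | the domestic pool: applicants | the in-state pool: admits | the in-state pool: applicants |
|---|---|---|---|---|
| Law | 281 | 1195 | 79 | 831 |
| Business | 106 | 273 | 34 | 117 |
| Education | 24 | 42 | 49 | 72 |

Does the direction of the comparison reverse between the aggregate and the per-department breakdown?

Law: the domestic pool 281/1195 = 23.5%, the in-state pool 79/831 = 9.5% → the domestic pool
Business: the domestic pool 106/273 = 38.8%, the in-state pool 34/117 = 29.1% → the domestic pool
Education: the domestic pool 24/42 = 57.1%, the in-state pool 49/72 = 68.1% → the in-state pool
Overall: the domestic pool 411/1510 = 27.2%, the in-state pool 162/1020 = 15.9% → the domestic pool
Neither sweeps: the domestic pool wins 2 of 3 groups, the in-state pool wins 1. The domestic pool wins overall but not every group — no Simpson reversal.

No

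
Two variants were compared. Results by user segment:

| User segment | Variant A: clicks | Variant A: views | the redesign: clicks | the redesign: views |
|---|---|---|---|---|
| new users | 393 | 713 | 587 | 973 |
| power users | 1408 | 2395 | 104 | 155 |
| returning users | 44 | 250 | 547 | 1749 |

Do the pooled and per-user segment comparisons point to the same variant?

No

New users: Variant A 393/713 = 55.1%, the redesign 587/973 = 60.3% → the redesign
Power users: Variant A 1408/2395 = 58.8%, the redesign 104/155 = 67.1% → the redesign
Returning users: Variant A 44/250 = 17.6%, the redesign 547/1749 = 31.3% → the redesign
Overall: Variant A 1845/3358 = 54.9%, the redesign 1238/2877 = 43.0% → Variant A
The redesign wins each user group but Variant A wins overall — the comparison reverses. The redesign's views skew toward returning users, which has a lower base rate.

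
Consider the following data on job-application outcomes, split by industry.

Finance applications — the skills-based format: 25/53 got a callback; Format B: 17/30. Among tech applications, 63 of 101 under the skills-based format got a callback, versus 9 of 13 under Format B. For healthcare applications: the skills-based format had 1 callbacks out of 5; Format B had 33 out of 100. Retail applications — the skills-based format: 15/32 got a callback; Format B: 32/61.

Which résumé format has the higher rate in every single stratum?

Format B

Finance: the skills-based format 25/53 = 47.2%, Format B 17/30 = 56.7% → Format B
Tech: the skills-based format 63/101 = 62.4%, Format B 9/13 = 69.2% → Format B
Healthcare: the skills-based format 1/5 = 20.0%, Format B 33/100 = 33.0% → Format B
Retail: the skills-based format 15/32 = 46.9%, Format B 32/61 = 52.5% → Format B
Format B has the higher rate in all 4 groups.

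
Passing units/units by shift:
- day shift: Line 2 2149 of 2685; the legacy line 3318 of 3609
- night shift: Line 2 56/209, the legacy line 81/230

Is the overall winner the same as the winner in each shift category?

Day shift: Line 2 2149/2685 = 80.0%, the legacy line 3318/3609 = 91.9% → the legacy line
Night shift: Line 2 56/209 = 26.8%, the legacy line 81/230 = 35.2% → the legacy line
Overall: Line 2 2205/2894 = 76.2%, the legacy line 3399/3839 = 88.5% → the legacy line
The legacy line wins overall and in every shift group — no reversal.

Yes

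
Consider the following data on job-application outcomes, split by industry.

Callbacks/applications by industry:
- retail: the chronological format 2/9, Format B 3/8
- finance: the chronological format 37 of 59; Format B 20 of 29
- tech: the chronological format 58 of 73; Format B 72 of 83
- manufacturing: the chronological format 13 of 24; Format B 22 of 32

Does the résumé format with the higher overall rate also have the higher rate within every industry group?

Yes

Retail: the chronological format 2/9 = 22.2%, Format B 3/8 = 37.5% → Format B
Finance: the chronological format 37/59 = 62.7%, Format B 20/29 = 69.0% → Format B
Tech: the chronological format 58/73 = 79.5%, Format B 72/83 = 86.7% → Format B
Manufacturing: the chronological format 13/24 = 54.2%, Format B 22/32 = 68.8% → Format B
Overall: the chronological format 110/165 = 66.7%, Format B 117/152 = 77.0% → Format B
Format B wins overall and in every industry group — no reversal.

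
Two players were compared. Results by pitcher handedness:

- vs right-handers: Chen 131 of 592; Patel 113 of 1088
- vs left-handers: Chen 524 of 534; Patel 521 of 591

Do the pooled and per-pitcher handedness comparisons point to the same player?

Vs right-handers: Chen 131/592 = 22.1%, Patel 113/1088 = 10.4% → Chen
Vs left-handers: Chen 524/534 = 98.1%, Patel 521/591 = 88.2% → Chen
Overall: Chen 655/1126 = 58.2%, Patel 634/1679 = 37.8% → Chen
Chen wins overall and in every pitcher group — no reversal.

Yes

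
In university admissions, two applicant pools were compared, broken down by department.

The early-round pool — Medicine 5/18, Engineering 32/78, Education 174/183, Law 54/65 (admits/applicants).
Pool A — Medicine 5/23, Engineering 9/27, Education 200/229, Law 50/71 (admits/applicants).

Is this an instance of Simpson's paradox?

Medicine: the early-round pool 5/18 = 27.8%, Pool A 5/23 = 21.7% → the early-round pool
Engineering: the early-round pool 32/78 = 41.0%, Pool A 9/27 = 33.3% → the early-round pool
Education: the early-round pool 174/183 = 95.1%, Pool A 200/229 = 87.3% → the early-round pool
Law: the early-round pool 54/65 = 83.1%, Pool A 50/71 = 70.4% → the early-round pool
Overall: the early-round pool 265/344 = 77.0%, Pool A 264/350 = 75.4% → the early-round pool
The early-round pool wins overall and in every department group — no reversal.

No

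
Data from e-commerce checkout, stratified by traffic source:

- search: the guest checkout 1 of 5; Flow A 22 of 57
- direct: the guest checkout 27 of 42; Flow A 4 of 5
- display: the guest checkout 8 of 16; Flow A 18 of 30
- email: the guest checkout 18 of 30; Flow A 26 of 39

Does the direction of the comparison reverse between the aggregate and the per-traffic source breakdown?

Search: the guest checkout 1/5 = 20.0%, Flow A 22/57 = 38.6% → Flow A
Direct: the guest checkout 27/42 = 64.3%, Flow A 4/5 = 80.0% → Flow A
Display: the guest checkout 8/16 = 50.0%, Flow A 18/30 = 60.0% → Flow A
Email: the guest checkout 18/30 = 60.0%, Flow A 26/39 = 66.7% → Flow A
Overall: the guest checkout 54/93 = 58.1%, Flow A 70/131 = 53.4% → the guest checkout
Flow A wins each traffic group but the guest checkout wins overall — the comparison reverses. Flow A's sessions skew toward search, which has a lower base rate.

Yes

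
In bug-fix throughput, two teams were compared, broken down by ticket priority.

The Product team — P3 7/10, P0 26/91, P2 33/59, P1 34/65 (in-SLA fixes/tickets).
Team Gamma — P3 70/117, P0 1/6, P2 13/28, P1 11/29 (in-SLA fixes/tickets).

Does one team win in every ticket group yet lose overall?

P3: the Product team 7/10 = 70.0%, Team Gamma 70/117 = 59.8% → the Product team
P0: the Product team 26/91 = 28.6%, Team Gamma 1/6 = 16.7% → the Product team
P2: the Product team 33/59 = 55.9%, Team Gamma 13/28 = 46.4% → the Product team
P1: the Product team 34/65 = 52.3%, Team Gamma 11/29 = 37.9% → the Product team
Overall: the Product team 100/225 = 44.4%, Team Gamma 95/180 = 52.8% → Team Gamma
The Product team wins each ticket group but Team Gamma wins overall — the comparison reverses. The Product team's tickets skew toward P0, which has a lower base rate.

Yes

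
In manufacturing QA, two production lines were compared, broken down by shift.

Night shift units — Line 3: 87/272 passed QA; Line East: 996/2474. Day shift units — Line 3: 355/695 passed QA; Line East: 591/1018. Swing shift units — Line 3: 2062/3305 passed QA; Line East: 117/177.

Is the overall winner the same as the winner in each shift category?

No

Night shift: Line 3 87/272 = 32.0%, Line East 996/2474 = 40.3% → Line East
Day shift: Line 3 355/695 = 51.1%, Line East 591/1018 = 58.1% → Line East
Swing shift: Line 3 2062/3305 = 62.4%, Line East 117/177 = 66.1% → Line East
Overall: Line 3 2504/4272 = 58.6%, Line East 1704/3669 = 46.4% → Line 3
Line East wins each shift group but Line 3 wins overall — the comparison reverses. Line East's units skew toward night shift, which has a lower base rate.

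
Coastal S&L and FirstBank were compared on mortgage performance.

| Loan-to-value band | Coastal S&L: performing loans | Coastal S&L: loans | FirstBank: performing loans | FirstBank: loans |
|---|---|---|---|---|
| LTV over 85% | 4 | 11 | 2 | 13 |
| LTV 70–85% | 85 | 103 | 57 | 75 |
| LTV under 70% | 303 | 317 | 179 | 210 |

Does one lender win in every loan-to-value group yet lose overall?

No

LTV over 85%: Coastal S&L 4/11 = 36.4%, FirstBank 2/13 = 15.4% → Coastal S&L
LTV 70–85%: Coastal S&L 85/103 = 82.5%, FirstBank 57/75 = 76.0% → Coastal S&L
LTV under 70%: Coastal S&L 303/317 = 95.6%, FirstBank 179/210 = 85.2% → Coastal S&L
Overall: Coastal S&L 392/431 = 91.0%, FirstBank 238/298 = 79.9% → Coastal S&L
Coastal S&L wins overall and in every loan-to-value group — no reversal.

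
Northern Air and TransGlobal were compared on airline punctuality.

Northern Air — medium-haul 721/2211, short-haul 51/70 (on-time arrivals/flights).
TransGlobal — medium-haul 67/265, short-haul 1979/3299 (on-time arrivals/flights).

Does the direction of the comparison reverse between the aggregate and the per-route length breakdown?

Yes

Medium-haul: Northern Air 721/2211 = 32.6%, TransGlobal 67/265 = 25.3% → Northern Air
Short-haul: Northern Air 51/70 = 72.9%, TransGlobal 1979/3299 = 60.0% → Northern Air
Overall: Northern Air 772/2281 = 33.8%, TransGlobal 2046/3564 = 57.4% → TransGlobal
Northern Air wins each route group but TransGlobal wins overall — the comparison reverses. Northern Air's flights skew toward medium-haul, which has a lower base rate.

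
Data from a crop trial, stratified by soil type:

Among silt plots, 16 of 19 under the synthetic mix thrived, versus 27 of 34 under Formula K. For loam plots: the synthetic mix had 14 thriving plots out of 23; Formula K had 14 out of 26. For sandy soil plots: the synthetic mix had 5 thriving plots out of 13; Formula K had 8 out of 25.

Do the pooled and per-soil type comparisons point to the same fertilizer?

Yes

Silt: the synthetic mix 16/19 = 84.2%, Formula K 27/34 = 79.4% → the synthetic mix
Loam: the synthetic mix 14/23 = 60.9%, Formula K 14/26 = 53.8% → the synthetic mix
Sandy soil: the synthetic mix 5/13 = 38.5%, Formula K 8/25 = 32.0% → the synthetic mix
Overall: the synthetic mix 35/55 = 63.6%, Formula K 49/85 = 57.6% → the synthetic mix
The synthetic mix wins overall and in every soil group — no reversal.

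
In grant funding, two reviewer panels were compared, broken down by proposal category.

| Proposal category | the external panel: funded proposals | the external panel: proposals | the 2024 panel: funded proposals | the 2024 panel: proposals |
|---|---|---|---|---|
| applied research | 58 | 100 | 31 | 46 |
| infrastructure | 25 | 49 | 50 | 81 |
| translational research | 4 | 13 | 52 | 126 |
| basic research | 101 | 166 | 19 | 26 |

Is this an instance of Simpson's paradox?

Applied research: the external panel 58/100 = 58.0%, the 2024 panel 31/46 = 67.4% → the 2024 panel
Infrastructure: the external panel 25/49 = 51.0%, the 2024 panel 50/81 = 61.7% → the 2024 panel
Translational research: the external panel 4/13 = 30.8%, the 2024 panel 52/126 = 41.3% → the 2024 panel
Basic research: the external panel 101/166 = 60.8%, the 2024 panel 19/26 = 73.1% → the 2024 panel
Overall: the external panel 188/328 = 57.3%, the 2024 panel 152/279 = 54.5% → the external panel
The 2024 panel wins each proposal group but the external panel wins overall — the comparison reverses. The 2024 panel's proposals skew toward translational research, which has a lower base rate.

Yes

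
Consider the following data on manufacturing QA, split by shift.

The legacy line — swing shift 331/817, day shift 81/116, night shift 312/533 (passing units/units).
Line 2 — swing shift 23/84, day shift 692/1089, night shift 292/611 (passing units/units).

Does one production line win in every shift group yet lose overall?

Yes

Swing shift: the legacy line 331/817 = 40.5%, Line 2 23/84 = 27.4% → the legacy line
Day shift: the legacy line 81/116 = 69.8%, Line 2 692/1089 = 63.5% → the legacy line
Night shift: the legacy line 312/533 = 58.5%, Line 2 292/611 = 47.8% → the legacy line
Overall: the legacy line 724/1466 = 49.4%, Line 2 1007/1784 = 56.4% → Line 2
The legacy line wins each shift group but Line 2 wins overall — the comparison reverses. The legacy line's units skew toward swing shift, which has a lower base rate.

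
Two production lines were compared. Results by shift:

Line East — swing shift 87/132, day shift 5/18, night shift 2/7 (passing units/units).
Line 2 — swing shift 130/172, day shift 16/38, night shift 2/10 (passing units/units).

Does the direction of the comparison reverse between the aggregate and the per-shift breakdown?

Swing shift: Line East 87/132 = 65.9%, Line 2 130/172 = 75.6% → Line 2
Day shift: Line East 5/18 = 27.8%, Line 2 16/38 = 42.1% → Line 2
Night shift: Line East 2/7 = 28.6%, Line 2 2/10 = 20.0% → Line East
Overall: Line East 94/157 = 59.9%, Line 2 148/220 = 67.3% → Line 2
Neither sweeps: Line East wins 1 of 3 groups, Line 2 wins 2. Line 2 wins overall but not every group — no Simpson reversal.

No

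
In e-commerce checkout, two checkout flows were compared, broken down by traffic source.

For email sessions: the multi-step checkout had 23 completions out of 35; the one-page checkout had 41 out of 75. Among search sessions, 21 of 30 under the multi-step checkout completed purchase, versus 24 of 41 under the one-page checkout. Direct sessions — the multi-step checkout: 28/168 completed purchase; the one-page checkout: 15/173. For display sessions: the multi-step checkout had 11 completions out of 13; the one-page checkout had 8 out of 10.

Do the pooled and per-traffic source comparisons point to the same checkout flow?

Email: the multi-step checkout 23/35 = 65.7%, the one-page checkout 41/75 = 54.7% → the multi-step checkout
Search: the multi-step checkout 21/30 = 70.0%, the one-page checkout 24/41 = 58.5% → the multi-step checkout
Direct: the multi-step checkout 28/168 = 16.7%, the one-page checkout 15/173 = 8.7% → the multi-step checkout
Display: the multi-step checkout 11/13 = 84.6%, the one-page checkout 8/10 = 80.0% → the multi-step checkout
Overall: the multi-step checkout 83/246 = 33.7%, the one-page checkout 88/299 = 29.4% → the multi-step checkout
The multi-step checkout wins overall and in every traffic group — no reversal.

Yes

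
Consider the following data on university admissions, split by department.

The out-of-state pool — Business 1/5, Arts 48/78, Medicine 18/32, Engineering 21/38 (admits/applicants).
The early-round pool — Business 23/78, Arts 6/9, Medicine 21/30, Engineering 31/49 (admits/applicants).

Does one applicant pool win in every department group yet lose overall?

Yes

Business: the out-of-state pool 1/5 = 20.0%, the early-round pool 23/78 = 29.5% → the early-round pool
Arts: the out-of-state pool 48/78 = 61.5%, the early-round pool 6/9 = 66.7% → the early-round pool
Medicine: the out-of-state pool 18/32 = 56.2%, the early-round pool 21/30 = 70.0% → the early-round pool
Engineering: the out-of-state pool 21/38 = 55.3%, the early-round pool 31/49 = 63.3% → the early-round pool
Overall: the out-of-state pool 88/153 = 57.5%, the early-round pool 81/166 = 48.8% → the out-of-state pool
The early-round pool wins each department group but the out-of-state pool wins overall — the comparison reverses. The early-round pool's applicants skew toward Business, which has a lower base rate.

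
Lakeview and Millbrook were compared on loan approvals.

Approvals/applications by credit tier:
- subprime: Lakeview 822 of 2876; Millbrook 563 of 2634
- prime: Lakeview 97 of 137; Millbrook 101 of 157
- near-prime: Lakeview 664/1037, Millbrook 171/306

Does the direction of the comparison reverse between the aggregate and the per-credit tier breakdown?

Subprime: Lakeview 822/2876 = 28.6%, Millbrook 563/2634 = 21.4% → Lakeview
Prime: Lakeview 97/137 = 70.8%, Millbrook 101/157 = 64.3% → Lakeview
Near-prime: Lakeview 664/1037 = 64.0%, Millbrook 171/306 = 55.9% → Lakeview
Overall: Lakeview 1583/4050 = 39.1%, Millbrook 835/3097 = 27.0% → Lakeview
Lakeview wins overall and in every credit group — no reversal.

No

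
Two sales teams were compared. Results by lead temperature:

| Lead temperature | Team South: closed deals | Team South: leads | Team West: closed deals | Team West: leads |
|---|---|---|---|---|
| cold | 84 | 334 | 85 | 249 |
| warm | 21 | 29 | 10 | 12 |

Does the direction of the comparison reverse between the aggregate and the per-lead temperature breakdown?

Cold: Team South 84/334 = 25.1%, Team West 85/249 = 34.1% → Team West
Warm: Team South 21/29 = 72.4%, Team West 10/12 = 83.3% → Team West
Overall: Team South 105/363 = 28.9%, Team West 95/261 = 36.4% → Team West
Team West wins overall and in every lead group — no reversal.

No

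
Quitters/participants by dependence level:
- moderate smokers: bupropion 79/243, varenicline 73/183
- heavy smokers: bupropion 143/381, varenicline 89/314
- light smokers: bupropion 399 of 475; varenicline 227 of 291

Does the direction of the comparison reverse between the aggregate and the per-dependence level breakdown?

No

Moderate smokers: bupropion 79/243 = 32.5%, varenicline 73/183 = 39.9% → varenicline
Heavy smokers: bupropion 143/381 = 37.5%, varenicline 89/314 = 28.3% → bupropion
Light smokers: bupropion 399/475 = 84.0%, varenicline 227/291 = 78.0% → bupropion
Overall: bupropion 621/1099 = 56.5%, varenicline 389/788 = 49.4% → bupropion
Neither sweeps: bupropion wins 2 of 3 groups, varenicline wins 1. Bupropion wins overall but not every group — no Simpson reversal.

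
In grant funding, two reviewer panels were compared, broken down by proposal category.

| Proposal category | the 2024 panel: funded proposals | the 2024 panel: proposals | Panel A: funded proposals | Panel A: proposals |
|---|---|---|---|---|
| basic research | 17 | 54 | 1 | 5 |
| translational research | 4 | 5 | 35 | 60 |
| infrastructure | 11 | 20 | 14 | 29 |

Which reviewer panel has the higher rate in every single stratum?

Basic research: the 2024 panel 17/54 = 31.5%, Panel A 1/5 = 20.0% → the 2024 panel
Translational research: the 2024 panel 4/5 = 80.0%, Panel A 35/60 = 58.3% → the 2024 panel
Infrastructure: the 2024 panel 11/20 = 55.0%, Panel A 14/29 = 48.3% → the 2024 panel
The 2024 panel has the higher rate in all 3 groups.

the 2024 panel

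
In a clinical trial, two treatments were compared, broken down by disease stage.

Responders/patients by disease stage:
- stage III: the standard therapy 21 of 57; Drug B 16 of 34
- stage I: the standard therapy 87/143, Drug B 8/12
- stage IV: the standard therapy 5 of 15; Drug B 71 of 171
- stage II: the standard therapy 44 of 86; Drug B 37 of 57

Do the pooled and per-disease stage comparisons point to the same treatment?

No

Stage III: the standard therapy 21/57 = 36.8%, Drug B 16/34 = 47.1% → Drug B
Stage I: the standard therapy 87/143 = 60.8%, Drug B 8/12 = 66.7% → Drug B
Stage IV: the standard therapy 5/15 = 33.3%, Drug B 71/171 = 41.5% → Drug B
Stage II: the standard therapy 44/86 = 51.2%, Drug B 37/57 = 64.9% → Drug B
Overall: the standard therapy 157/301 = 52.2%, Drug B 132/274 = 48.2% → the standard therapy
Drug B wins each disease group but the standard therapy wins overall — the comparison reverses. Drug B's patients skew toward stage IV, which has a lower base rate.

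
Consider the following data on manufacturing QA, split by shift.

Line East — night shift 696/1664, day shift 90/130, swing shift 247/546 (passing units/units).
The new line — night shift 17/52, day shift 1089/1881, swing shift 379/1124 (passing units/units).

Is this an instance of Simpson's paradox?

Yes

Night shift: Line East 696/1664 = 41.8%, the new line 17/52 = 32.7% → Line East
Day shift: Line East 90/130 = 69.2%, the new line 1089/1881 = 57.9% → Line East
Swing shift: Line East 247/546 = 45.2%, the new line 379/1124 = 33.7% → Line East
Overall: Line East 1033/2340 = 44.1%, the new line 1485/3057 = 48.6% → the new line
Line East wins each shift group but the new line wins overall — the comparison reverses. Line East's units skew toward night shift, which has a lower base rate.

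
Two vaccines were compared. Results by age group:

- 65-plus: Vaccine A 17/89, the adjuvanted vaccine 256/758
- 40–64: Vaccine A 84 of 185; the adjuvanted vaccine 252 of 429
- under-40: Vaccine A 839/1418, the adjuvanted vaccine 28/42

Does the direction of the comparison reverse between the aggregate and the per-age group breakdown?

Yes

65-plus: Vaccine A 17/89 = 19.1%, the adjuvanted vaccine 256/758 = 33.8% → the adjuvanted vaccine
40–64: Vaccine A 84/185 = 45.4%, the adjuvanted vaccine 252/429 = 58.7% → the adjuvanted vaccine
Under-40: Vaccine A 839/1418 = 59.2%, the adjuvanted vaccine 28/42 = 66.7% → the adjuvanted vaccine
Overall: Vaccine A 940/1692 = 55.6%, the adjuvanted vaccine 536/1229 = 43.6% → Vaccine A
The adjuvanted vaccine wins each age group but Vaccine A wins overall — the comparison reverses. The adjuvanted vaccine's recipients skew toward 65-plus, which has a lower base rate.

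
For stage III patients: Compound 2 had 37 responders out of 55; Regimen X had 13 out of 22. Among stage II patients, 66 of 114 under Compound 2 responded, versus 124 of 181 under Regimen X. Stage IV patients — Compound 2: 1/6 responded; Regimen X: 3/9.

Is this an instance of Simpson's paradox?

No

Stage III: Compound 2 37/55 = 67.3%, Regimen X 13/22 = 59.1% → Compound 2
Stage II: Compound 2 66/114 = 57.9%, Regimen X 124/181 = 68.5% → Regimen X
Stage IV: Compound 2 1/6 = 16.7%, Regimen X 3/9 = 33.3% → Regimen X
Overall: Compound 2 104/175 = 59.4%, Regimen X 140/212 = 66.0% → Regimen X
Neither sweeps: Compound 2 wins 1 of 3 groups, Regimen X wins 2. Regimen X wins overall but not every group — no Simpson reversal.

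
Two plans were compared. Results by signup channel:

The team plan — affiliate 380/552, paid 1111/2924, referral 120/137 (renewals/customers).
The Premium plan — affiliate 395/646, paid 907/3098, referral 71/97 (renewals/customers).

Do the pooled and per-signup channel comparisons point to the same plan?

Yes

Affiliate: the team plan 380/552 = 68.8%, the Premium plan 395/646 = 61.1% → the team plan
Paid: the team plan 1111/2924 = 38.0%, the Premium plan 907/3098 = 29.3% → the team plan
Referral: the team plan 120/137 = 87.6%, the Premium plan 71/97 = 73.2% → the team plan
Overall: the team plan 1611/3613 = 44.6%, the Premium plan 1373/3841 = 35.7% → the team plan
The team plan wins overall and in every signup group — no reversal.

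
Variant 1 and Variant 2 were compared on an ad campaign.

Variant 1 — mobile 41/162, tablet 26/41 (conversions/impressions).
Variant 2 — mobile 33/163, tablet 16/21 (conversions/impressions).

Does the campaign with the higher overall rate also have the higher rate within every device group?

No

Mobile: Variant 1 41/162 = 25.3%, Variant 2 33/163 = 20.2% → Variant 1
Tablet: Variant 1 26/41 = 63.4%, Variant 2 16/21 = 76.2% → Variant 2
Overall: Variant 1 67/203 = 33.0%, Variant 2 49/184 = 26.6% → Variant 1
Neither sweeps: Variant 1 wins 1 of 2 groups, Variant 2 wins 1. Variant 1 wins overall but not every group — no Simpson reversal.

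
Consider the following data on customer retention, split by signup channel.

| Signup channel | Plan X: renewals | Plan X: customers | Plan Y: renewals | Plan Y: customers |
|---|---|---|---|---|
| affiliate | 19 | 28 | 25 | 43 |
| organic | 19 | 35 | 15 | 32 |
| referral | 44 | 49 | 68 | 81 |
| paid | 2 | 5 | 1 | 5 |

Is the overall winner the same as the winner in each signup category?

Yes

Affiliate: Plan X 19/28 = 67.9%, Plan Y 25/43 = 58.1% → Plan X
Organic: Plan X 19/35 = 54.3%, Plan Y 15/32 = 46.9% → Plan X
Referral: Plan X 44/49 = 89.8%, Plan Y 68/81 = 84.0% → Plan X
Paid: Plan X 2/5 = 40.0%, Plan Y 1/5 = 20.0% → Plan X
Overall: Plan X 84/117 = 71.8%, Plan Y 109/161 = 67.7% → Plan X
Plan X wins overall and in every signup group — no reversal.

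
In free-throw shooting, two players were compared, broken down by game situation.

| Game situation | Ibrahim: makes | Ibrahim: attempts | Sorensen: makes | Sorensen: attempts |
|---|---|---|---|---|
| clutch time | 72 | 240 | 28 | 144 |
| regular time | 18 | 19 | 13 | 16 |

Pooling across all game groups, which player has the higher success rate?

Clutch time: Ibrahim 72/240 = 30.0%, Sorensen 28/144 = 19.4% → Ibrahim
Regular time: Ibrahim 18/19 = 94.7%, Sorensen 13/16 = 81.2% → Ibrahim
Overall: Ibrahim 90/259 = 34.7%, Sorensen 41/160 = 25.6% → Ibrahim

Ibrahim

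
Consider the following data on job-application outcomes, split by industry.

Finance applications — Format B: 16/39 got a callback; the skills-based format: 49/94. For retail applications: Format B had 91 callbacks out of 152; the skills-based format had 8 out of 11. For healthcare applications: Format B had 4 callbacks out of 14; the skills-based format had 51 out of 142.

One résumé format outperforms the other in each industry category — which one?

Finance: Format B 16/39 = 41.0%, the skills-based format 49/94 = 52.1% → the skills-based format
Retail: Format B 91/152 = 59.9%, the skills-based format 8/11 = 72.7% → the skills-based format
Healthcare: Format B 4/14 = 28.6%, the skills-based format 51/142 = 35.9% → the skills-based format
The skills-based format has the higher rate in all 3 groups.

the skills-based format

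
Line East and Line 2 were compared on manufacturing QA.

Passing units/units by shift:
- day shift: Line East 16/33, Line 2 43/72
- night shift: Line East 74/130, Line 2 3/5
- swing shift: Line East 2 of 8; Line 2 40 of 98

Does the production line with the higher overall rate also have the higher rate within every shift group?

No

Day shift: Line East 16/33 = 48.5%, Line 2 43/72 = 59.7% → Line 2
Night shift: Line East 74/130 = 56.9%, Line 2 3/5 = 60.0% → Line 2
Swing shift: Line East 2/8 = 25.0%, Line 2 40/98 = 40.8% → Line 2
Overall: Line East 92/171 = 53.8%, Line 2 86/175 = 49.1% → Line East
Line 2 wins each shift group but Line East wins overall — the comparison reverses. Line 2's units skew toward swing shift, which has a lower base rate.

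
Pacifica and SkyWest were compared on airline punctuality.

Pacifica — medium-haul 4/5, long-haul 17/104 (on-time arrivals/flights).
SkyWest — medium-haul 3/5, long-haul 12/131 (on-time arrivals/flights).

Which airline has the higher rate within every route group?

Medium-haul: Pacifica 4/5 = 80.0%, SkyWest 3/5 = 60.0% → Pacifica
Long-haul: Pacifica 17/104 = 16.3%, SkyWest 12/131 = 9.2% → Pacifica
Pacifica has the higher rate in both groups.

Pacifica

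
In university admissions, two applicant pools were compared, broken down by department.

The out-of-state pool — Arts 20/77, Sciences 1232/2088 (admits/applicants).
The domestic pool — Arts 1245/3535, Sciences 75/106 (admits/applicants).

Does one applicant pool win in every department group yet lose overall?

Yes

Arts: the out-of-state pool 20/77 = 26.0%, the domestic pool 1245/3535 = 35.2% → the domestic pool
Sciences: the out-of-state pool 1232/2088 = 59.0%, the domestic pool 75/106 = 70.8% → the domestic pool
Overall: the out-of-state pool 1252/2165 = 57.8%, the domestic pool 1320/3641 = 36.3% → the out-of-state pool
The domestic pool wins each department group but the out-of-state pool wins overall — the comparison reverses. The domestic pool's applicants skew toward Arts, which has a lower base rate.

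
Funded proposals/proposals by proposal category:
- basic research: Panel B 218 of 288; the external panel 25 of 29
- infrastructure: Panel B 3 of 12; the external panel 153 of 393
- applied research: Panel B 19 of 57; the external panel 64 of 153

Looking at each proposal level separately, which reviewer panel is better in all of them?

Basic research: Panel B 218/288 = 75.7%, the external panel 25/29 = 86.2% → the external panel
Infrastructure: Panel B 3/12 = 25.0%, the external panel 153/393 = 38.9% → the external panel
Applied research: Panel B 19/57 = 33.3%, the external panel 64/153 = 41.8% → the external panel
The external panel has the higher rate in all 3 groups.

the external panel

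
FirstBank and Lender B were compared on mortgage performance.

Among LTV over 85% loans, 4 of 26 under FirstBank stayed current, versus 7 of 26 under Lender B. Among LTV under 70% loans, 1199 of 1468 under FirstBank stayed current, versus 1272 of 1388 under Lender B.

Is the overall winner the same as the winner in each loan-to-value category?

LTV over 85%: FirstBank 4/26 = 15.4%, Lender B 7/26 = 26.9% → Lender B
LTV under 70%: FirstBank 1199/1468 = 81.7%, Lender B 1272/1388 = 91.6% → Lender B
Overall: FirstBank 1203/1494 = 80.5%, Lender B 1279/1414 = 90.5% → Lender B
Lender B wins overall and in every loan-to-value group — no reversal.

Yes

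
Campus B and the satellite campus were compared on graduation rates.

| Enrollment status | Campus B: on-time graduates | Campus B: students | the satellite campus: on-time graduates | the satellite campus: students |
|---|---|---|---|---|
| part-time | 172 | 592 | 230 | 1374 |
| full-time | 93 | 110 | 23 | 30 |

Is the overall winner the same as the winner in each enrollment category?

Yes

Part-time: Campus B 172/592 = 29.1%, the satellite campus 230/1374 = 16.7% → Campus B
Full-time: Campus B 93/110 = 84.5%, the satellite campus 23/30 = 76.7% → Campus B
Overall: Campus B 265/702 = 37.7%, the satellite campus 253/1404 = 18.0% → Campus B
Campus B wins overall and in every enrollment group — no reversal.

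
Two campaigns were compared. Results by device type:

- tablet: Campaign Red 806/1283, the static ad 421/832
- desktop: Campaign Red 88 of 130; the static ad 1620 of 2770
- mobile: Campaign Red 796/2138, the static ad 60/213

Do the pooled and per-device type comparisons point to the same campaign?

Tablet: Campaign Red 806/1283 = 62.8%, the static ad 421/832 = 50.6% → Campaign Red
Desktop: Campaign Red 88/130 = 67.7%, the static ad 1620/2770 = 58.5% → Campaign Red
Mobile: Campaign Red 796/2138 = 37.2%, the static ad 60/213 = 28.2% → Campaign Red
Overall: Campaign Red 1690/3551 = 47.6%, the static ad 2101/3815 = 55.1% → the static ad
Campaign Red wins each device group but the static ad wins overall — the comparison reverses. Campaign Red's impressions skew toward mobile, which has a lower base rate.

No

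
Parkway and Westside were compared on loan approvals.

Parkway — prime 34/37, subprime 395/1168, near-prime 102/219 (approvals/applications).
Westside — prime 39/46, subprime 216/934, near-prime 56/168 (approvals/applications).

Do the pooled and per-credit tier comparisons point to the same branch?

Yes

Prime: Parkway 34/37 = 91.9%, Westside 39/46 = 84.8% → Parkway
Subprime: Parkway 395/1168 = 33.8%, Westside 216/934 = 23.1% → Parkway
Near-prime: Parkway 102/219 = 46.6%, Westside 56/168 = 33.3% → Parkway
Overall: Parkway 531/1424 = 37.3%, Westside 311/1148 = 27.1% → Parkway
Parkway wins overall and in every credit group — no reversal.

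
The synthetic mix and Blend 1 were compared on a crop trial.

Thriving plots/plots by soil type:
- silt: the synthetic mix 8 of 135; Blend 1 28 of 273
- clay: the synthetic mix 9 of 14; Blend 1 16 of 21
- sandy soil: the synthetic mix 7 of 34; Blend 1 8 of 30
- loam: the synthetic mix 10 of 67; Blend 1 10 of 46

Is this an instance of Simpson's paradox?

Silt: the synthetic mix 8/135 = 5.9%, Blend 1 28/273 = 10.3% → Blend 1
Clay: the synthetic mix 9/14 = 64.3%, Blend 1 16/21 = 76.2% → Blend 1
Sandy soil: the synthetic mix 7/34 = 20.6%, Blend 1 8/30 = 26.7% → Blend 1
Loam: the synthetic mix 10/67 = 14.9%, Blend 1 10/46 = 21.7% → Blend 1
Overall: the synthetic mix 34/250 = 13.6%, Blend 1 62/370 = 16.8% → Blend 1
Blend 1 wins overall and in every soil group — no reversal.

No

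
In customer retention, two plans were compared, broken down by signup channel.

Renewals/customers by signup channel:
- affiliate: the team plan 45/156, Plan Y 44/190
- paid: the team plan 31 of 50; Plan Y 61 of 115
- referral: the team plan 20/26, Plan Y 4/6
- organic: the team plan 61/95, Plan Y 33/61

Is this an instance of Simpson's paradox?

No

Affiliate: the team plan 45/156 = 28.8%, Plan Y 44/190 = 23.2% → the team plan
Paid: the team plan 31/50 = 62.0%, Plan Y 61/115 = 53.0% → the team plan
Referral: the team plan 20/26 = 76.9%, Plan Y 4/6 = 66.7% → the team plan
Organic: the team plan 61/95 = 64.2%, Plan Y 33/61 = 54.1% → the team plan
Overall: the team plan 157/327 = 48.0%, Plan Y 142/372 = 38.2% → the team plan
The team plan wins overall and in every signup group — no reversal.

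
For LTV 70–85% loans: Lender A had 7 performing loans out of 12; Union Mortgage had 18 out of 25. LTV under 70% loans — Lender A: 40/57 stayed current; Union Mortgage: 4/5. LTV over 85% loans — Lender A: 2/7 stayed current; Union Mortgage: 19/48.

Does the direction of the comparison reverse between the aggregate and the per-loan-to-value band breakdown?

LTV 70–85%: Lender A 7/12 = 58.3%, Union Mortgage 18/25 = 72.0% → Union Mortgage
LTV under 70%: Lender A 40/57 = 70.2%, Union Mortgage 4/5 = 80.0% → Union Mortgage
LTV over 85%: Lender A 2/7 = 28.6%, Union Mortgage 19/48 = 39.6% → Union Mortgage
Overall: Lender A 49/76 = 64.5%, Union Mortgage 41/78 = 52.6% → Lender A
Union Mortgage wins each loan-to-value group but Lender A wins overall — the comparison reverses. Union Mortgage's loans skew toward LTV over 85%, which has a lower base rate.

Yes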